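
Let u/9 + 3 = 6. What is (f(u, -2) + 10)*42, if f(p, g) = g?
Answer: 336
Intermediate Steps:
u = 27 (u = -27 + 9*6 = -27 + 54 = 27)
(f(u, -2) + 10)*42 = (-2 + 10)*42 = 8*42 = 336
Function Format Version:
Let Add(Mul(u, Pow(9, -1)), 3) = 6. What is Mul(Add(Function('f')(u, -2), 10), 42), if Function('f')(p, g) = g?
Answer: 336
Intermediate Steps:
u = 27 (u = Add(-27, Mul(9, 6)) = Add(-27, 54) = 27)
Mul(Add(Function('f')(u, -2), 10), 42) = Mul(Add(-2, 10), 42) = Mul(8, 42) = 336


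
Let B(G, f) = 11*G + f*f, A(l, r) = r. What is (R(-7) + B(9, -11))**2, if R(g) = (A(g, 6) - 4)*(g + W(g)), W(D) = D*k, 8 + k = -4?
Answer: 139876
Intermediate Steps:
k = -12 (k = -8 - 4 = -12)
W(D) = -12*D (W(D) = D*(-12) = -12*D)
R(g) = -22*g (R(g) = (6 - 4)*(g - 12*g) = 2*(-11*g) = -22*g)
B(G, f) = f**2 + 11*G (B(G, f) = 11*G + f**2 = f**2 + 11*G)
(R(-7) + B(9, -11))**2 = (-22*(-7) + ((-11)**2 + 11*9))**2 = (154 + (121 + 99))**2 = (154 + 220)**2 = 374**2 = 139876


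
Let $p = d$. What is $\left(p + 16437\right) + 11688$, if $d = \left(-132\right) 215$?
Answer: $-255$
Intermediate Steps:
$d = -28380$
$p = -28380$
$\left(p + 16437\right) + 11688 = \left(-28380 + 16437\right) + 11688 = -11943 + 11688 = -255$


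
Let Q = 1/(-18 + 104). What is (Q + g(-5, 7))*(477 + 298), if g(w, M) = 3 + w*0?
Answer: 200725/86 ≈ 2334.0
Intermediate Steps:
g(w, M) = 3 (g(w, M) = 3 + 0 = 3)
Q = 1/86 ≈ 0.011628
(Q + g(-5, 7))*(477 + 298) = (1/86 + 3)*(477 + 298) = (259/86)*775 = 200725/86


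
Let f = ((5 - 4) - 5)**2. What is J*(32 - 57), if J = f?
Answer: -400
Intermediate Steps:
f = 16 (f = (1 - 5)**2 = (-4)**2 = 16)
J = 16
J*(32 - 57) = 16*(32 - 57) = 16*(-25) = -400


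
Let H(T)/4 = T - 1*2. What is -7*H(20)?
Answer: -504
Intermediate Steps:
H(T) = -8 + 4*T (H(T) = 4*(T - 1*2) = 4*(T - 2) = 4*(-2 + T) = -8 + 4*T)
-7*H(20) = -7*(-8 + 4*20) = -7*(-8 + 80) = -7*72 = -504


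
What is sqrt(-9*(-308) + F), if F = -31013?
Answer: I*sqrt(28241) ≈ 168.05*I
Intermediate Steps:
sqrt(-9*(-308) + F) = sqrt(-9*(-308) - 31013) = sqrt(2772 - 31013) = sqrt(-28241) = I*sqrt(28241)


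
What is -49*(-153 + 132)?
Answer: 1029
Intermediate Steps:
-49*(-153 + 132) = -49*(-21) = 1029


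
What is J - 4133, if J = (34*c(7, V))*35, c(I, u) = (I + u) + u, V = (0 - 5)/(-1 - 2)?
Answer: 24491/3 ≈ 8163.7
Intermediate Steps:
V = 5/3 (V = -5/(-3) = -5*(-1/3) = 5/3 ≈ 1.6667)
c(I, u) = I + 2*u
J = 36890/3 (J = (34*(7 + 2*(5/3)))*35 = (34*(7 + 10/3))*35 = (34*(31/3))*35 = (1054/3)*35 = 36890/3 ≈ 12297.)
J - 4133 = 36890/3 - 4133 = 24491/3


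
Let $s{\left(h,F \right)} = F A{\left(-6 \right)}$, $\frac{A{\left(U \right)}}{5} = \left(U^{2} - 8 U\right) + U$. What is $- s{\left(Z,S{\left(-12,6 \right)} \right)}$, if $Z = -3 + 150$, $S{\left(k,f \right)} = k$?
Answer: $4680$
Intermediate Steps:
$A{\left(U \right)} = - 35 U + 5 U^{2}$ ($A{\left(U \right)} = 5 \left(\left(U^{2} - 8 U\right) + U\right) = 5 \left(U^{2} - 7 U\right) = - 35 U + 5 U^{2}$)
$Z = 147$
$s{\left(h,F \right)} = 390 F$ ($s{\left(h,F \right)} = F 5 \left(-6\right) \left(-7 - 6\right) = F 5 \left(-6\right) \left(-13\right) = F 390 = 390 F$)
$- s{\left(Z,S{\left(-12,6 \right)} \right)} = - 390 \left(-12\right) = \left(-1\right) \left(-4680\right) = 4680$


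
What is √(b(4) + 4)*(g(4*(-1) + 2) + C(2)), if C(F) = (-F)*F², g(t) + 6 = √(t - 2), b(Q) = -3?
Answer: -14 + 2*I ≈ -14.0 + 2.0*I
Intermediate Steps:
g(t) = -6 + √(-2 + t) (g(t) = -6 + √(t - 2) = -6 + √(-2 + t))
C(F) = -F³
√(b(4) + 4)*(g(4*(-1) + 2) + C(2)) = √(-3 + 4)*((-6 + √(-2 + (4*(-1) + 2))) - 1*2³) = √1*((-6 + √(-2 + (-4 + 2))) - 1*8) = 1*((-6 + √(-2 - 2)) - 8) = 1*((-6 + √(-4)) - 8) = 1*((-6 + 2*I) - 8) = 1*(-14 + 2*I) = -14 + 2*I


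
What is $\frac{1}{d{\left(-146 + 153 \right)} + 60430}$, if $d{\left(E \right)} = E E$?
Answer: $\frac{1}{60479} \approx 1.6535 \cdot 10^{-5}$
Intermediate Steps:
$d{\left(E \right)} = E^{2}$
$\frac{1}{d{\left(-146 + 153 \right)} + 60430} = \frac{1}{\left(-146 + 153\right)^{2} + 60430} = \frac{1}{7^{2} + 60430} = \frac{1}{49 + 60430} = \frac{1}{60479}$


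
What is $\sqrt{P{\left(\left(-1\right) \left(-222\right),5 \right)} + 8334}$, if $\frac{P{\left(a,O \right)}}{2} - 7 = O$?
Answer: $\sqrt{8358} \approx 91.422$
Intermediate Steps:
$P{\left(a,O \right)} = 14 + 2 O$
$\sqrt{P{\left(\left(-1\right) \left(-222\right),5 \right)} + 8334} = \sqrt{\left(14 + 2 \cdot 5\right) + 8334} = \sqrt{\left(14 + 10\right) + 8334} = \sqrt{24 + 8334} = \sqrt{8358}$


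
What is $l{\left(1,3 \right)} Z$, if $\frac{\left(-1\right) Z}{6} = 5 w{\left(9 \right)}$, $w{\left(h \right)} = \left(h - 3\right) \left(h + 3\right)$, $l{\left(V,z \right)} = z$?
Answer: $-6480$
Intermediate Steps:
$w{\left(h \right)} = \left(-3 + h\right) \left(3 + h\right)$
$Z = -2160$ ($Z = - 6 \cdot 5 \left(-9 + 9^{2}\right) = - 6 \cdot 5 \left(-9 + 81\right) = - 6 \cdot 5 \cdot 72 = \left(-6\right) 360 = -2160$)
$l{\left(1,3 \right)} Z = 3 \left(-2160\right) = -6480$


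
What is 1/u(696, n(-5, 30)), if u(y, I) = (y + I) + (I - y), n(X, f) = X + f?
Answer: 1/50 ≈ 0.020000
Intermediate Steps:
u(y, I) = 2*I (u(y, I) = (I + y) + (I - y) = 2*I)
1/u(696, n(-5, 30)) = 1/(2*(-5 + 30)) = 1/(2*25) = 1/50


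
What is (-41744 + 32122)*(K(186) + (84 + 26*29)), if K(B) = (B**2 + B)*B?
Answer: -62257130380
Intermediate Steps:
K(B) = B*(B + B**2) (K(B) = (B + B**2)*B = B*(B + B**2))
(-41744 + 32122)*(K(186) + (84 + 26*29)) = (-41744 + 32122)*(186**2*(1 + 186) + (84 + 26*29)) = -9622*(34596*187 + (84 + 754)) = -9622*(6469452 + 838) = -9622*6470290 = -62257130380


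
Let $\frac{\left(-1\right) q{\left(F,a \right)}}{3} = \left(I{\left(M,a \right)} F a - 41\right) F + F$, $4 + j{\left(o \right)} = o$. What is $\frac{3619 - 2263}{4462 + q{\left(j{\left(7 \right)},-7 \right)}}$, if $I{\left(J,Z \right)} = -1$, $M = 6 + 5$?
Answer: $\frac{12}{41} \approx 0.29268$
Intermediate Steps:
$M = 11$
$j{\left(o \right)} = -4 + o$
$q{\left(F,a \right)} = - 3 F - 3 F \left(-41 - F a\right)$ ($q{\left(F,a \right)} = - 3 \left(\left(- F a - 41\right) F + F\right) = - 3 \left(\left(-41 - F a\right) F + F\right) = - 3 \left(F \left(-41 - F a\right) + F\right) = - 3 \left(F + F \left(-41 - F a\right)\right) = - 3 F - 3 F \left(-41 - F a\right)$)
$\frac{3619 - 2263}{4462 + q{\left(j{\left(7 \right)},-7 \right)}} = \frac{3619 - 2263}{4462 + 3 \left(-4 + 7\right) \left(40 + \left(-4 + 7\right) \left(-7\right)\right)} = \frac{1356}{4462 + 3 \cdot 3 \left(40 + 3 \left(-7\right)\right)} = \frac{1356}{4462 + 3 \cdot 3 \left(40 - 21\right)} = \frac{1356}{4462 + 3 \cdot 3 \cdot 19} = \frac{1356}{4462 + 171} = \frac{1356}{4633} = 1356 \cdot \frac{1}{4633} = \frac{12}{41}$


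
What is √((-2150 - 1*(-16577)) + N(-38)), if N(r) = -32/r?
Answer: √5208451/19 ≈ 120.12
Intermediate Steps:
√((-2150 - 1*(-16577)) + N(-38)) = √((-2150 - 1*(-16577)) - 32/(-38)) = √((-2150 + 16577) - 32*(-1/38)) = √(14427 + 16/19) = √(274129/19) = √5208451/19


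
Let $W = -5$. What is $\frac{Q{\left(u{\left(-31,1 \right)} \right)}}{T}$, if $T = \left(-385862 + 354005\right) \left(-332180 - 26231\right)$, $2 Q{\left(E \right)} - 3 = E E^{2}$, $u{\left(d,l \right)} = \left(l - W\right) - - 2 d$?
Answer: $- \frac{175613}{22835798454} \approx -7.6903 \cdot 10^{-6}$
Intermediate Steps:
$u{\left(d,l \right)} = 5 + l + 2 d$ ($u{\left(d,l \right)} = \left(l - -5\right) - - 2 d = \left(l + 5\right) + 2 d = \left(5 + l\right) + 2 d = 5 + l + 2 d$)
$Q{\left(E \right)} = \frac{3}{2} + \frac{E^{3}}{2}$ ($Q{\left(E \right)} = \frac{3}{2} + \frac{E E^{2}}{2} = \frac{3}{2} + \frac{E^{3}}{2}$)
$T = 11417899227$ ($T = \left(-31857\right) \left(-358411\right) = 11417899227$)
$\frac{Q{\left(u{\left(-31,1 \right)} \right)}}{T} = \frac{\frac{3}{2} + \frac{\left(5 + 1 + 2 \left(-31\right)\right)^{3}}{2}}{11417899227} = \left(\frac{3}{2} + \frac{\left(5 + 1 - 62\right)^{3}}{2}\right) \frac{1}{11417899227} = \left(\frac{3}{2} + \frac{\left(-56\right)^{3}}{2}\right) \frac{1}{11417899227} = \left(\frac{3}{2} + \frac{1}{2} \left(-175616\right)\right) \frac{1}{11417899227} = \left(\frac{3}{2} - 87808\right) \frac{1}{11417899227} = \left(- \frac{175613}{2}\right) \frac{1}{11417899227} = - \frac{175613}{22835798454}$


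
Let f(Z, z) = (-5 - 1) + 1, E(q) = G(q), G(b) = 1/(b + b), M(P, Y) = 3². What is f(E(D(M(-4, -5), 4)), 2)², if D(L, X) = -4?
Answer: 25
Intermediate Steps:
M(P, Y) = 9
G(b) = 1/(2*b)
E(q) = 1/(2*q)
f(Z, z) = -5 (f(Z, z) = -6 + 1 = -5)
f(E(D(M(-4, -5), 4)), 2)² = (-5)² = 25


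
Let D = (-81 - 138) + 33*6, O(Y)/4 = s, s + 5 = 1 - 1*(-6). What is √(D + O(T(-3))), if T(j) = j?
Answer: I*√13 ≈ 3.6056*I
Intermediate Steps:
s = 2 (s = -5 + (1 - 1*(-6)) = -5 + (1 + 6) = -5 + 7 = 2)
O(Y) = 8 (O(Y) = 4*2 = 8)
D = -21 (D = -219 + 198 = -21)
√(D + O(T(-3))) = √(-21 + 8) = √(-13) = I*√13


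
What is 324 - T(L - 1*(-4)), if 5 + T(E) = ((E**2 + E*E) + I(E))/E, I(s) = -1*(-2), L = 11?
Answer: 4483/15 ≈ 298.87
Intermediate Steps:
I(s) = 2
T(E) = -5 + (2 + 2*E**2)/E (T(E) = -5 + ((E**2 + E*E) + 2)/E = -5 + ((E**2 + E**2) + 2)/E = -5 + (2*E**2 + 2)/E = -5 + (2 + 2*E**2)/E)
324 - T(L - 1*(-4)) = 324 - (-5 + 2*(11 - 1*(-4)) + 2/(11 - 1*(-4))) = 324 - (-5 + 2*(11 + 4) + 2/(11 + 4)) = 324 - (-5 + 2*15 + 2/15) = 324 - (-5 + 30 + 2*(1/15)) = 324 - (-5 + 30 + 2/15) = 324 - 1*377/15 = 324 - 377/15 = 4483/15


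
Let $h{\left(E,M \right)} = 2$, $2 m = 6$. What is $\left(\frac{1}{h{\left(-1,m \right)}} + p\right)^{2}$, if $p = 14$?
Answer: $\frac{841}{4} \approx 210.25$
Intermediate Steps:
$m = 3$ ($m = \frac{1}{2} \cdot 6 = 3$)
$\left(\frac{1}{h{\left(-1,m \right)}} + p\right)^{2} = \left(\frac{1}{2} + 14\right)^{2} = \left(\frac{29}{2}\right)^{2} = \frac{841}{4}$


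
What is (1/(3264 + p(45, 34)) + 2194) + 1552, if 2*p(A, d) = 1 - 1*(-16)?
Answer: 24517572/6545 ≈ 3746.0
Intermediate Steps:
p(A, d) = 17/2 (p(A, d) = (1 - 1*(-16))/2 = (1 + 16)/2 = (½)*17 = 17/2)
(1/(3264 + p(45, 34)) + 2194) + 1552 = (1/(3264 + 17/2) + 2194) + 1552 = (1/(6545/2) + 2194) + 1552 = (2/6545 + 2194) + 1552 = 14359732/6545 + 1552 = 24517572/6545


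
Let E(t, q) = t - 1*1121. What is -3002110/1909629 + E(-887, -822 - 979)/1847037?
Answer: -1849614261034/1175718473091 ≈ -1.5732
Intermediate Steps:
E(t, q) = -1121 + t (E(t, q) = t - 1121 = -1121 + t)
-3002110/1909629 + E(-887, -822 - 979)/1847037 = -3002110/1909629 + (-1121 - 887)/1847037 = -3002110*1/1909629 - 2008*1/1847037 = -3002110/1909629 - 2008/1847037 = -1849614261034/1175718473091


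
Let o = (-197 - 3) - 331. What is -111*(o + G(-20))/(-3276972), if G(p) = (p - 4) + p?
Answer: -21275/1092324 ≈ -0.019477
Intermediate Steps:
G(p) = -4 + 2*p (G(p) = (-4 + p) + p = -4 + 2*p)
o = -531 (o = -200 - 331 = -531)
-111*(o + G(-20))/(-3276972) = -111*(-531 + (-4 + 2*(-20)))/(-3276972) = -111*(-531 + (-4 - 40))*(-1/3276972) = -111*(-531 - 44)*(-1/3276972) = -111*(-575)*(-1/3276972) = 63825*(-1/3276972) = -21275/1092324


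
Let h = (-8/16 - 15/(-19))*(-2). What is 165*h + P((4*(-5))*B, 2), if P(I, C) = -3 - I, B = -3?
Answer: -3012/19 ≈ -158.53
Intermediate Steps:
h = -11/19 (h = (-8*1/16 - 15*(-1/19))*(-2) = (-½ + 15/19)*(-2) = (11/38)*(-2) = -11/19 ≈ -0.57895)
165*h + P((4*(-5))*B, 2) = 165*(-11/19) + (-3 - 4*(-5)*(-3)) = -1815/19 + (-3 - (-20)*(-3)) = -1815/19 + (-3 - 1*60) = -1815/19 + (-3 - 60) = -1815/19 - 63 = -3012/19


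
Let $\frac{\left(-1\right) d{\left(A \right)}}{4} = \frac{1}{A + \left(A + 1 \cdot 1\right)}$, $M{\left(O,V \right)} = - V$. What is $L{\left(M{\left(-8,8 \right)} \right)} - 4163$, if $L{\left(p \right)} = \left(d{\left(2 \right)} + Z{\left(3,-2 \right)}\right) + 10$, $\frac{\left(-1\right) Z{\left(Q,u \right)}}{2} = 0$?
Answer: $- \frac{20769}{5} \approx -4153.8$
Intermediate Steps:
$Z{\left(Q,u \right)} = 0$ ($Z{\left(Q,u \right)} = \left(-2\right) 0 = 0$)
$d{\left(A \right)} = - \frac{4}{1 + 2 A}$ ($d{\left(A \right)} = - \frac{4}{A + \left(A + 1 \cdot 1\right)} = - \frac{4}{A + \left(A + 1\right)} = - \frac{4}{A + \left(1 + A\right)} = - \frac{4}{1 + 2 A}$)
$L{\left(p \right)} = \frac{46}{5}$ ($L{\left(p \right)} = \left(- \frac{4}{1 + 2 \cdot 2} + 0\right) + 10 = \left(- \frac{4}{1 + 4} + 0\right) + 10 = \left(- \frac{4}{5} + 0\right) + 10 = - \frac{4}{5} + 10 = \frac{46}{5}$)
$L{\left(M{\left(-8,8 \right)} \right)} - 4163 = \frac{46}{5} - 4163 = - \frac{20769}{5}$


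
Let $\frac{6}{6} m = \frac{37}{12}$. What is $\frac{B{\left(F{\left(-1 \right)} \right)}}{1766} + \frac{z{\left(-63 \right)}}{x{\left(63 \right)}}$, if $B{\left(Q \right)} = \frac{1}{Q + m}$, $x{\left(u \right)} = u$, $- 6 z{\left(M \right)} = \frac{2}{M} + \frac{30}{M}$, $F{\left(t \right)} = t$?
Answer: $\frac{424642}{262847025} \approx 0.0016155$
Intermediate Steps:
$z{\left(M \right)} = - \frac{16}{3 M}$ ($z{\left(M \right)} = - \frac{\frac{2}{M} + \frac{30}{M}}{6} = - \frac{32 \frac{1}{M}}{6} = - \frac{16}{3 M}$)
$m = \frac{37}{12} \approx 3.0833$
$B{\left(Q \right)} = \frac{1}{\frac{37}{12} + Q}$ ($B{\left(Q \right)} = \frac{1}{Q + \frac{37}{12}} = \frac{1}{\frac{37}{12} + Q}$)
$\frac{B{\left(F{\left(-1 \right)} \right)}}{1766} + \frac{z{\left(-63 \right)}}{x{\left(63 \right)}} = \frac{12 \frac{1}{37 + 12 \left(-1\right)}}{1766} + \frac{\left(- \frac{16}{3}\right) \frac{1}{-63}}{63} = \frac{12}{37 - 12} \cdot \frac{1}{1766} + \left(- \frac{16}{3}\right) \left(- \frac{1}{63}\right) \frac{1}{63} = \frac{12}{25} \cdot \frac{1}{1766} + \frac{16}{189} \cdot \frac{1}{63} = 12 \cdot \frac{1}{25} \cdot \frac{1}{1766} + \frac{16}{11907} = \frac{12}{25} \cdot \frac{1}{1766} + \frac{16}{11907} = \frac{6}{22075} + \frac{16}{11907} = \frac{424642}{262847025}$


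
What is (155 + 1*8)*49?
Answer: 7987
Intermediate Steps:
(155 + 1*8)*49 = (155 + 8)*49 = 163*49 = 7987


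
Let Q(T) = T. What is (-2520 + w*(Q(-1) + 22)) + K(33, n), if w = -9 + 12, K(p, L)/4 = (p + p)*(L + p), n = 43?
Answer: 17607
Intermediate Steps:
K(p, L) = 8*p*(L + p) (K(p, L) = 4*((p + p)*(L + p)) = 4*((2*p)*(L + p)) = 4*(2*p*(L + p)) = 8*p*(L + p))
w = 3
(-2520 + w*(Q(-1) + 22)) + K(33, n) = (-2520 + 3*(-1 + 22)) + 8*33*(43 + 33) = (-2520 + 3*21) + 8*33*76 = (-2520 + 63) + 20064 = -2457 + 20064 = 17607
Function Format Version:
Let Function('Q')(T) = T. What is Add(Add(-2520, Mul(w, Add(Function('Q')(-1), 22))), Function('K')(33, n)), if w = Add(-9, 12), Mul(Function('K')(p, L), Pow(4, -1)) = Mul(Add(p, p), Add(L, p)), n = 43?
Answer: 17607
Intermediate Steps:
Function('K')(p, L) = Mul(8, p, Add(L, p)) (Function('K')(p, L) = Mul(4, Mul(Add(p, p), Add(L, p))) = Mul(4, Mul(Mul(2, p), Add(L, p))) = Mul(4, Mul(2, p, Add(L, p))) = Mul(8, p, Add(L, p)))
w = 3
Add(Add(-2520, Mul(w, Add(Function('Q')(-1), 22))), Function('K')(33, n)) = Add(Add(-2520, Mul(3, Add(-1, 22))), Mul(8, 33, Add(43, 33))) = Add(Add(-2520, Mul(3, 21)), Mul(8, 33, 76)) = Add(Add(-2520, 63), 20064) = Add(-2457, 20064) = 17607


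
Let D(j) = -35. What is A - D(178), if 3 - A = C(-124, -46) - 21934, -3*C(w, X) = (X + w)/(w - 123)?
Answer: 16281422/741 ≈ 21972.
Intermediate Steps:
C(w, X) = -(X + w)/(3*(-123 + w)) (C(w, X) = -(X + w)/(3*(w - 123)) = -(X + w)/(3*(-123 + w)))
A = 16255487/741 (A = 3 - ((-1*(-46) - 1*(-124))/(3*(-123 - 124)) - 21934) = 3 - ((⅓)*(46 + 124)/(-247) - 21934) = 3 - ((⅓)*(-1/247)*170 - 21934) = 3 - (-170/741 - 21934) = 3 - 1*(-16253264/741) = 3 + 16253264/741 = 16255487/741 ≈ 21937.)
A - D(178) = 16255487/741 - 1*(-35) = 16255487/741 + 35 = 16281422/741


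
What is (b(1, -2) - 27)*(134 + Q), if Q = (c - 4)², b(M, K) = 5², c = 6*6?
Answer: -2316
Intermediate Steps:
c = 36
b(M, K) = 25
Q = 1024 (Q = (36 - 4)² = 32² = 1024)
(b(1, -2) - 27)*(134 + Q) = (25 - 27)*(134 + 1024) = -2*1158 = -2316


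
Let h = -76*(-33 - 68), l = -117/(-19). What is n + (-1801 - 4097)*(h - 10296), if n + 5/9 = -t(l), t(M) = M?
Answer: 2642420812/171 ≈ 1.5453e+7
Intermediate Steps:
l = 117/19 (l = -117*(-1/19) = 117/19 ≈ 6.1579)
h = 7676 (h = -76*(-101) = 7676)
n = -1148/171 (n = -5/9 - 1*117/19 = -5/9 - 117/19 = -1148/171 ≈ -6.7134)
n + (-1801 - 4097)*(h - 10296) = -1148/171 + (-1801 - 4097)*(7676 - 10296) = -1148/171 - 5898*(-2620) = -1148/171 + 15452760 = 2642420812/171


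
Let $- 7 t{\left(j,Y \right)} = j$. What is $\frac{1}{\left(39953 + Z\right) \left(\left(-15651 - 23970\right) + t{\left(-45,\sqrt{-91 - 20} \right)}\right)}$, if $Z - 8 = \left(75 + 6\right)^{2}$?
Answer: $- \frac{1}{1842949092} \approx -5.4261 \cdot 10^{-10}$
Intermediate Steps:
$t{\left(j,Y \right)} = - \frac{j}{7}$
$Z = 6569$ ($Z = 8 + \left(75 + 6\right)^{2} = 8 + 81^{2} = 8 + 6561 = 6569$)
$\frac{1}{\left(39953 + Z\right) \left(\left(-15651 - 23970\right) + t{\left(-45,\sqrt{-91 - 20} \right)}\right)} = \frac{1}{\left(39953 + 6569\right) \left(\left(-15651 - 23970\right) - - \frac{45}{7}\right)} = \frac{1}{46522 \left(-39621 + \frac{45}{7}\right)} = \frac{1}{46522 \left(- \frac{277302}{7}\right)} = \frac{1}{-1842949092} = - \frac{1}{1842949092}$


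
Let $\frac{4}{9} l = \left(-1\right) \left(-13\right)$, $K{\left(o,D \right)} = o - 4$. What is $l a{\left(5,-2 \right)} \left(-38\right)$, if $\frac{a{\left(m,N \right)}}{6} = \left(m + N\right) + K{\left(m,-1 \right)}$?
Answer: $-26676$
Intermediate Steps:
$K{\left(o,D \right)} = -4 + o$
$l = \frac{117}{4}$ ($l = \frac{9 \left(\left(-1\right) \left(-13\right)\right)}{4} = \frac{9}{4} \cdot 13 = \frac{117}{4} \approx 29.25$)
$a{\left(m,N \right)} = -24 + 6 N + 12 m$ ($a{\left(m,N \right)} = 6 \left(\left(m + N\right) + \left(-4 + m\right)\right) = 6 \left(\left(N + m\right) + \left(-4 + m\right)\right) = 6 \left(-4 + N + 2 m\right) = -24 + 6 N + 12 m$)
$l a{\left(5,-2 \right)} \left(-38\right) = \frac{117 \left(-24 + 6 \left(-2\right) + 12 \cdot 5\right)}{4} \left(-38\right) = \frac{117 \left(-24 - 12 + 60\right)}{4} \left(-38\right) = \frac{117}{4} \cdot 24 \left(-38\right) = 702 \left(-38\right) = -26676$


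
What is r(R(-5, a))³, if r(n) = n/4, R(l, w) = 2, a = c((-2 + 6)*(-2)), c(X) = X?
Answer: ⅛ ≈ 0.12500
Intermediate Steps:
a = -8 (a = (-2 + 6)*(-2) = 4*(-2) = -8)
r(n) = n/4 (r(n) = n*(¼) = n/4)
r(R(-5, a))³ = ((¼)*2)³ = (½)³ = ⅛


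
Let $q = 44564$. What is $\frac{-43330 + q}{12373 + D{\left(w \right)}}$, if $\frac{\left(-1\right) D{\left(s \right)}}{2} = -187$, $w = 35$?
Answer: $\frac{1234}{12747} \approx 0.096807$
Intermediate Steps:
$D{\left(s \right)} = 374$ ($D{\left(s \right)} = \left(-2\right) \left(-187\right) = 374$)
$\frac{-43330 + q}{12373 + D{\left(w \right)}} = \frac{-43330 + 44564}{12373 + 374} = \frac{1234}{12747}$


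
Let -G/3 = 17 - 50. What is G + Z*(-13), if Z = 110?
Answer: -1331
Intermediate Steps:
G = 99 (G = -3*(17 - 50) = -3*(-33) = 99)
G + Z*(-13) = 99 + 110*(-13) = 99 - 1430 = -1331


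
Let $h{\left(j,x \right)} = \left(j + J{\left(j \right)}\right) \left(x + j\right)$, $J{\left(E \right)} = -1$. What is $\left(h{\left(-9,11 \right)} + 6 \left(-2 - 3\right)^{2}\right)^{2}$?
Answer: $16900$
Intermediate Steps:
$h{\left(j,x \right)} = \left(-1 + j\right) \left(j + x\right)$ ($h{\left(j,x \right)} = \left(j - 1\right) \left(x + j\right) = \left(-1 + j\right) \left(j + x\right)$)
$\left(h{\left(-9,11 \right)} + 6 \left(-2 - 3\right)^{2}\right)^{2} = \left(\left(\left(-9\right)^{2} - -9 - 11 - 99\right) + 6 \left(-2 - 3\right)^{2}\right)^{2} = \left(\left(81 + 9 - 11 - 99\right) + 6 \left(-5\right)^{2}\right)^{2} = \left(-20 + 6 \cdot 25\right)^{2} = \left(-20 + 150\right)^{2} = 130^{2} = 16900$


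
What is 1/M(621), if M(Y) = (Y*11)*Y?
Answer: 1/4242051 ≈ 2.3574e-7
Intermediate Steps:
M(Y) = 11*Y**2 (M(Y) = (11*Y)*Y = 11*Y**2)
1/M(621) = 1/(11*621**2) = 1/(11*385641) = 1/4242051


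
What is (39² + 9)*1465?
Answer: 2241450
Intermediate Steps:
(39² + 9)*1465 = (1521 + 9)*1465 = 1530*1465 = 2241450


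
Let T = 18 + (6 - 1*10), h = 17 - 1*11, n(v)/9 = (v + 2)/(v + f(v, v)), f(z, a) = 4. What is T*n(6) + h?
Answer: 534/5 ≈ 106.80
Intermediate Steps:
n(v) = 9*(2 + v)/(4 + v) (n(v) = 9*((v + 2)/(v + 4)) = 9*((2 + v)/(4 + v)) = 9*(2 + v)/(4 + v))
h = 6 (h = 17 - 11 = 6)
T = 14 (T = 18 + (6 - 10) = 18 - 4 = 14)
T*n(6) + h = 14*(9*(2 + 6)/(4 + 6)) + 6 = 14*(9*8/10) + 6 = 14*(9*(⅒)*8) + 6 = 14*(36/5) + 6 = 504/5 + 6 = 534/5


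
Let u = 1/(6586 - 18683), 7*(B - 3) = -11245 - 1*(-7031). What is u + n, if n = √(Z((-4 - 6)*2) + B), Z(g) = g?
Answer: -1/12097 + I*√619 ≈ -8.2665e-5 + 24.88*I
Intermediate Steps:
B = -599 (B = 3 + (-11245 - 1*(-7031))/7 = 3 + (-11245 + 7031)/7 = 3 + (⅐)*(-4214) = 3 - 602 = -599)
u = -1/12097 (u = 1/(-12097) = -1/12097 ≈ -8.2665e-5)
n = I*√619 (n = √((-4 - 6)*2 - 599) = √(-10*2 - 599) = √(-20 - 599) = √(-619) = I*√619 ≈ 24.88*I)
u + n = -1/12097 + I*√619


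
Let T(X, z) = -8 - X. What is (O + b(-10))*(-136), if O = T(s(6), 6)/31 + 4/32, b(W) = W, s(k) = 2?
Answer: 42993/31 ≈ 1386.9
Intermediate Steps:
O = -49/248 (O = (-8 - 1*2)/31 + 4/32 = (-8 - 2)*(1/31) + 4*(1/32) = -10*1/31 + 1/8 = -10/31 + 1/8 = -49/248 ≈ -0.19758)
(O + b(-10))*(-136) = (-49/248 - 10)*(-136) = -2529/248*(-136) = 42993/31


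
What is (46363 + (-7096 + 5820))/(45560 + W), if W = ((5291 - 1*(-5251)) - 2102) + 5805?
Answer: 15029/19935 ≈ 0.75390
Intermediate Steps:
W = 14245 (W = ((5291 + 5251) - 2102) + 5805 = (10542 - 2102) + 5805 = 8440 + 5805 = 14245)
(46363 + (-7096 + 5820))/(45560 + W) = (46363 + (-7096 + 5820))/(45560 + 14245) = (46363 - 1276)/59805 = 45087*(1/59805) = 15029/19935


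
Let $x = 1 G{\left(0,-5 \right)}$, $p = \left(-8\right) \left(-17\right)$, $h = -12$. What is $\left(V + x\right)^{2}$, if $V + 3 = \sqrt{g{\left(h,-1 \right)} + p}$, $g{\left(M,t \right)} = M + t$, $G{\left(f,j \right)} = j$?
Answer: $\left(8 - \sqrt{123}\right)^{2} \approx 9.5514$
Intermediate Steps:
$p = 136$
$x = -5$ ($x = 1 \left(-5\right) = -5$)
$V = -3 + \sqrt{123}$ ($V = -3 + \sqrt{\left(-12 - 1\right) + 136} = -3 + \sqrt{-13 + 136} = -3 + \sqrt{123} \approx 8.0905$)
$\left(V + x\right)^{2} = \left(\left(-3 + \sqrt{123}\right) - 5\right)^{2} = \left(-8 + \sqrt{123}\right)^{2}$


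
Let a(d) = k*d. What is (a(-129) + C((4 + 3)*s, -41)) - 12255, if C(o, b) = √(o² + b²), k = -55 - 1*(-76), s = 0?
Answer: -14923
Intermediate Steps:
k = 21 (k = -55 + 76 = 21)
a(d) = 21*d
C(o, b) = √(b² + o²)
(a(-129) + C((4 + 3)*s, -41)) - 12255 = (21*(-129) + √((-41)² + ((4 + 3)*0)²)) - 12255 = (-2709 + √(1681 + (7*0)²)) - 12255 = (-2709 + √(1681 + 0²)) - 12255 = (-2709 + √(1681 + 0)) - 12255 = (-2709 + √1681) - 12255 = (-2709 + 41) - 12255 = -2668 - 12255 = -14923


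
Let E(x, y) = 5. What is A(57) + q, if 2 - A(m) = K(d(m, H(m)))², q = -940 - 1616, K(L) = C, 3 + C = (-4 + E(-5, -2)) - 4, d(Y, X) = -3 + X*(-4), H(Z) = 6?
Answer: -2590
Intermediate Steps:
d(Y, X) = -3 - 4*X
C = -6 (C = -3 + ((-4 + 5) - 4) = -3 + (1 - 4) = -3 - 3 = -6)
K(L) = -6
q = -2556
A(m) = -34 (A(m) = 2 - 1*(-6)² = 2 - 1*36 = 2 - 36 = -34)
A(57) + q = -34 - 2556 = -2590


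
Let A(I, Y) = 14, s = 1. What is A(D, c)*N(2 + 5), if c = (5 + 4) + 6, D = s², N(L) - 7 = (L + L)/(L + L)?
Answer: 112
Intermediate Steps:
N(L) = 8 (N(L) = 7 + (L + L)/(L + L) = 7 + (2*L)/((2*L)) = 7 + (2*L)*(1/(2*L)) = 7 + 1 = 8)
D = 1 (D = 1² = 1)
c = 15 (c = 9 + 6 = 15)
A(D, c)*N(2 + 5) = 14*8 = 112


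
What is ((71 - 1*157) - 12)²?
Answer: 9604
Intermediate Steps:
((71 - 1*157) - 12)² = ((71 - 157) - 12)² = (-86 - 12)² = (-98)² = 9604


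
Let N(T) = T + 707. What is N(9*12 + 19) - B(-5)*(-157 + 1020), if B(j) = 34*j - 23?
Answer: 167393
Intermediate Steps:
B(j) = -23 + 34*j
N(T) = 707 + T
N(9*12 + 19) - B(-5)*(-157 + 1020) = (707 + (9*12 + 19)) - (-23 + 34*(-5))*(-157 + 1020) = (707 + (108 + 19)) - (-23 - 170)*863 = (707 + 127) - (-193)*863 = 834 - 1*(-166559) = 834 + 166559 = 167393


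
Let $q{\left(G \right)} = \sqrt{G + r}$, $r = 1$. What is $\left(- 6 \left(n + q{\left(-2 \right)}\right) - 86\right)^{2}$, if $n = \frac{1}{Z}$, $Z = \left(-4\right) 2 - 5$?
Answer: $\frac{1230460}{169} + \frac{13344 i}{13} \approx 7280.8 + 1026.5 i$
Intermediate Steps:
$Z = -13$ ($Z = -8 - 5 = -13$)
$q{\left(G \right)} = \sqrt{1 + G}$ ($q{\left(G \right)} = \sqrt{G + 1} = \sqrt{1 + G}$)
$n = - \frac{1}{13}$ ($n = \frac{1}{-13} = - \frac{1}{13} \approx -0.076923$)
$\left(- 6 \left(n + q{\left(-2 \right)}\right) - 86\right)^{2} = \left(- 6 \left(- \frac{1}{13} + \sqrt{1 - 2}\right) - 86\right)^{2} = \left(- 6 \left(- \frac{1}{13} + \sqrt{-1}\right) - 86\right)^{2} = \left(- 6 \left(- \frac{1}{13} + i\right) - 86\right)^{2} = \left(\left(\frac{6}{13} - 6 i\right) - 86\right)^{2} = \left(- \frac{1112}{13} - 6 i\right)^{2}$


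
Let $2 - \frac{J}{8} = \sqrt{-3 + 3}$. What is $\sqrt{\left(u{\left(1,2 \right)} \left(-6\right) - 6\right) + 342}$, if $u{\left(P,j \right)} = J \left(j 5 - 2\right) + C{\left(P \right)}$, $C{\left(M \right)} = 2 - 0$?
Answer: $2 i \sqrt{111} \approx 21.071 i$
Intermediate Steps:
$J = 16$ ($J = 16 - 8 \sqrt{-3 + 3} = 16 - 8 \sqrt{0} = 16 - 0 = 16 + 0 = 16$)
$C{\left(M \right)} = 2$ ($C{\left(M \right)} = 2 + 0 = 2$)
$u{\left(P,j \right)} = -30 + 80 j$ ($u{\left(P,j \right)} = 16 \left(j 5 - 2\right) + 2 = 16 \left(5 j - 2\right) + 2 = 16 \left(-2 + 5 j\right) + 2 = \left(-32 + 80 j\right) + 2 = -30 + 80 j$)
$\sqrt{\left(u{\left(1,2 \right)} \left(-6\right) - 6\right) + 342} = \sqrt{\left(\left(-30 + 80 \cdot 2\right) \left(-6\right) - 6\right) + 342} = \sqrt{\left(\left(-30 + 160\right) \left(-6\right) - 6\right) + 342} = \sqrt{\left(130 \left(-6\right) - 6\right) + 342} = \sqrt{\left(-780 - 6\right) + 342} = \sqrt{-786 + 342} = \sqrt{-444} = 2 i \sqrt{111}$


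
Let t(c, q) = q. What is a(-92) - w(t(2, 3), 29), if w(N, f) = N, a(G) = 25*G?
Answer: -2303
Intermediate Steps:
a(-92) - w(t(2, 3), 29) = 25*(-92) - 1*3 = -2300 - 3 = -2303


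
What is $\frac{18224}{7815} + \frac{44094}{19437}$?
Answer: $\frac{232938166}{50633385} \approx 4.6005$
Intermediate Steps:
$\frac{18224}{7815} + \frac{44094}{19437} = 18224 \cdot \frac{1}{7815} + 44094 \cdot \frac{1}{19437} = \frac{18224}{7815} + \frac{14698}{6479} = \frac{232938166}{50633385}$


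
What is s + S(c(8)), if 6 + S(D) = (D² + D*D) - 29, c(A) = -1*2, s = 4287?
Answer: 4260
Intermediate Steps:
c(A) = -2
S(D) = -35 + 2*D² (S(D) = -6 + ((D² + D*D) - 29) = -6 + ((D² + D²) - 29) = -6 + (2*D² - 29) = -6 + (-29 + 2*D²) = -35 + 2*D²)
s + S(c(8)) = 4287 + (-35 + 2*(-2)²) = 4287 + (-35 + 2*4) = 4287 + (-35 + 8) = 4287 - 27 = 4260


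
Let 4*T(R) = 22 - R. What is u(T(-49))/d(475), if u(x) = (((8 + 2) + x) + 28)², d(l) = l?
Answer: 49729/7600 ≈ 6.5433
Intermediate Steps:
T(R) = 11/2 - R/4 (T(R) = (22 - R)/4 = 11/2 - R/4)
u(x) = (38 + x)² (u(x) = ((10 + x) + 28)² = (38 + x)²)
u(T(-49))/d(475) = (38 + (11/2 - ¼*(-49)))²/475 = (38 + (11/2 + 49/4))²*(1/475) = (38 + 71/4)²*(1/475) = (223/4)²*(1/475) = (49729/16)*(1/475) = 49729/7600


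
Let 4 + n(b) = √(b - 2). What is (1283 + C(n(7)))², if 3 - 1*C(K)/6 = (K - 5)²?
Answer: 674545 + 169560*√5 ≈ 1.0537e+6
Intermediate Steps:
n(b) = -4 + √(-2 + b) (n(b) = -4 + √(b - 2) = -4 + √(-2 + b))
C(K) = 18 - 6*(-5 + K)² (C(K) = 18 - 6*(K - 5)² = 18 - 6*(-5 + K)²)
(1283 + C(n(7)))² = (1283 + (18 - 6*(-5 + (-4 + √(-2 + 7)))²))² = (1283 + (18 - 6*(-5 + (-4 + √5))²))² = (1283 + (18 - 6*(-9 + √5)²))² = (1301 - 6*(-9 + √5)²)²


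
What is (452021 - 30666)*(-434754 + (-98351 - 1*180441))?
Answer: -300656174830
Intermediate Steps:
(452021 - 30666)*(-434754 + (-98351 - 1*180441)) = 421355*(-434754 + (-98351 - 180441)) = 421355*(-434754 - 278792) = 421355*(-713546) = -300656174830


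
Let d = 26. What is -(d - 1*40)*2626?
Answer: 36764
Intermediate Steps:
-(d - 1*40)*2626 = -(26 - 1*40)*2626 = -(26 - 40)*2626 = -(-14)*2626 = -1*(-36764) = 36764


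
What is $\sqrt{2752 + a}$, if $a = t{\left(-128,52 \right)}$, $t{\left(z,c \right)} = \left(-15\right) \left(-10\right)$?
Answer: $\sqrt{2902} \approx 53.87$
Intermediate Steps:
$t{\left(z,c \right)} = 150$
$a = 150$
$\sqrt{2752 + a} = \sqrt{2752 + 150} = \sqrt{2902}$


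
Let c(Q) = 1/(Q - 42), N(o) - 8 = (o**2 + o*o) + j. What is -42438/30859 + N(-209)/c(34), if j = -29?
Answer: -21562089790/30859 ≈ -6.9873e+5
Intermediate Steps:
N(o) = -21 + 2*o**2 (N(o) = 8 + ((o**2 + o*o) - 29) = 8 + ((o**2 + o**2) - 29) = 8 + (2*o**2 - 29) = 8 + (-29 + 2*o**2) = -21 + 2*o**2)
c(Q) = 1/(-42 + Q)
-42438/30859 + N(-209)/c(34) = -42438/30859 + (-21 + 2*(-209)**2)/(1/(-42 + 34)) = -42438*1/30859 + (-21 + 2*43681)/(1/(-8)) = -42438/30859 + (-21 + 87362)/(-1/8) = -42438/30859 + 87341*(-8) = -42438/30859 - 698728 = -21562089790/30859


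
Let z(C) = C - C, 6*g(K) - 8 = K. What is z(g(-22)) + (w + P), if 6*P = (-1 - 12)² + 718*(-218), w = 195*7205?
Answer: 8273495/6 ≈ 1.3789e+6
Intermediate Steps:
g(K) = 4/3 + K/6
z(C) = 0
w = 1404975
P = -156355/6 (P = ((-1 - 12)² + 718*(-218))/6 = ((-13)² - 156524)/6 = (169 - 156524)/6 = (⅙)*(-156355) = -156355/6 ≈ -26059.)
z(g(-22)) + (w + P) = 0 + (1404975 - 156355/6) = 0 + 8273495/6 = 8273495/6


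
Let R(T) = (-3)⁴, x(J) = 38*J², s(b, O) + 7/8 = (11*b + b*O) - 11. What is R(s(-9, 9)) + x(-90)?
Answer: 307881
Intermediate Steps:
s(b, O) = -95/8 + 11*b + O*b (s(b, O) = -7/8 + ((11*b + b*O) - 11) = -7/8 + ((11*b + O*b) - 11) = -7/8 + (-11 + 11*b + O*b) = -95/8 + 11*b + O*b)
R(T) = 81
R(s(-9, 9)) + x(-90) = 81 + 38*(-90)² = 81 + 38*8100 = 81 + 307800 = 307881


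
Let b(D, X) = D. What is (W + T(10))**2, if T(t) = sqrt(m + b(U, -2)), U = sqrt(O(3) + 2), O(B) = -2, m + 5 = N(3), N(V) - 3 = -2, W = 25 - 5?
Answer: 396 + 80*I ≈ 396.0 + 80.0*I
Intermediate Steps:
W = 20
N(V) = 1 (N(V) = 3 - 2 = 1)
m = -4 (m = -5 + 1 = -4)
U = 0 (U = sqrt(-2 + 2) = sqrt(0) = 0)
T(t) = 2*I (T(t) = sqrt(-4 + 0) = sqrt(-4) = 2*I)
(W + T(10))**2 = (20 + 2*I)**2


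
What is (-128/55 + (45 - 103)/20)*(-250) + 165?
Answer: 16190/11 ≈ 1471.8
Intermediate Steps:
(-128/55 + (45 - 103)/20)*(-250) + 165 = (-128*1/55 - 58*1/20)*(-250) + 165 = (-128/55 - 29/10)*(-250) + 165 = -115/22*(-250) + 165 = 14375/11 + 165 = 16190/11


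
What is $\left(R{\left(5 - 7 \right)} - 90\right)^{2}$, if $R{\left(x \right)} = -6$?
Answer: $9216$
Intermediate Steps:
$\left(R{\left(5 - 7 \right)} - 90\right)^{2} = \left(-6 - 90\right)^{2} = \left(-96\right)^{2} = 9216$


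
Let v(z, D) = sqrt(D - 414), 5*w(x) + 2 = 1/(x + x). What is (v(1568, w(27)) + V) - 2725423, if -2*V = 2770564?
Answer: -4110705 + I*sqrt(3356610)/90 ≈ -4.1107e+6 + 20.357*I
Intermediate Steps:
V = -1385282 (V = -1/2*2770564 = -1385282)
w(x) = -2/5 + 1/(10*x) (w(x) = -2/5 + 1/(5*(x + x)) = -2/5 + 1/(5*((2*x))) = -2/5 + (1/(2*x))/5 = -2/5 + 1/(10*x))
v(z, D) = sqrt(-414 + D)
(v(1568, w(27)) + V) - 2725423 = (sqrt(-414 + (1/10)*(1 - 4*27)/27) - 1385282) - 2725423 = (sqrt(-414 + (1/10)*(1/27)*(1 - 108)) - 1385282) - 2725423 = (sqrt(-414 + (1/10)*(1/27)*(-107)) - 1385282) - 2725423 = (sqrt(-414 - 107/270) - 1385282) - 2725423 = (sqrt(-111887/270) - 1385282) - 2725423 = (I*sqrt(3356610)/90 - 1385282) - 2725423 = (-1385282 + I*sqrt(3356610)/90) - 2725423 = -4110705 + I*sqrt(3356610)/90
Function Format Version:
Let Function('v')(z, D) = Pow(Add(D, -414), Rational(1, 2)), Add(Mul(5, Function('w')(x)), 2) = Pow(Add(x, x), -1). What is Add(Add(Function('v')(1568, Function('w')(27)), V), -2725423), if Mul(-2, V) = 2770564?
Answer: Add(-4110705, Mul(Rational(1, 90), I, Pow(3356610, Rational(1, 2)))) ≈ Add(-4.1107e+6, Mul(20.357, I))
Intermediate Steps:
V = -1385282 (V = Mul(Rational(-1, 2), 2770564) = -1385282)
Function('w')(x) = Add(Rational(-2, 5), Mul(Rational(1, 10), Pow(x, -1))) (Function('w')(x) = Add(Rational(-2, 5), Mul(Rational(1, 5), Pow(Add(x, x), -1))) = Add(Rational(-2, 5), Mul(Rational(1, 5), Pow(Mul(2, x), -1))) = Add(Rational(-2, 5), Mul(Rational(1, 5), Mul(Rational(1, 2), Pow(x, -1)))) = Add(Rational(-2, 5), Mul(Rational(1, 10), Pow(x, -1))))
Function('v')(z, D) = Pow(Add(-414, D), Rational(1, 2))
Add(Add(Function('v')(1568, Function('w')(27)), V), -2725423) = Add(Add(Pow(Add(-414, Mul(Rational(1, 10), Pow(27, -1), Add(1, Mul(-4, 27)))), Rational(1, 2)), -1385282), -2725423) = Add(Add(Pow(Add(-414, Mul(Rational(1, 10), Rational(1, 27), Add(1, -108))), Rational(1, 2)), -1385282), -2725423) = Add(Add(Pow(Add(-414, Mul(Rational(1, 10), Rational(1, 27), -107)), Rational(1, 2)), -1385282), -2725423) = Add(Add(Pow(Add(-414, Rational(-107, 270)), Rational(1, 2)), -1385282), -2725423) = Add(Add(Pow(Rational(-111887, 270), Rational(1, 2)), -1385282), -2725423) = Add(Add(Mul(Rational(1, 90), I, Pow(3356610, Rational(1, 2))), -1385282), -2725423) = Add(Add(-1385282, Mul(Rational(1, 90), I, Pow(3356610, Rational(1, 2)))), -2725423) = Add(-4110705, Mul(Rational(1, 90), I, Pow(3356610, Rational(1, 2))))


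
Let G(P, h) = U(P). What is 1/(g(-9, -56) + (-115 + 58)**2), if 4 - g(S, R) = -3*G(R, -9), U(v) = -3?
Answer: 1/3244 ≈ 0.00030826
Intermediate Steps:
G(P, h) = -3
g(S, R) = -5 (g(S, R) = 4 - (-3)*(-3) = 4 - 1*9 = 4 - 9 = -5)
1/(g(-9, -56) + (-115 + 58)**2) = 1/(-5 + (-115 + 58)**2) = 1/(-5 + (-57)**2) = 1/(-5 + 3249) = 1/3244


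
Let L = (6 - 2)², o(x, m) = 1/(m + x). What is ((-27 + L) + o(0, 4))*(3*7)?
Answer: -903/4 ≈ -225.75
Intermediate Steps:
L = 16 (L = 4² = 16)
((-27 + L) + o(0, 4))*(3*7) = ((-27 + 16) + 1/(4 + 0))*(3*7) = (-11 + 1/4)*21 = (-11 + ¼)*21 = -43/4*21 = -903/4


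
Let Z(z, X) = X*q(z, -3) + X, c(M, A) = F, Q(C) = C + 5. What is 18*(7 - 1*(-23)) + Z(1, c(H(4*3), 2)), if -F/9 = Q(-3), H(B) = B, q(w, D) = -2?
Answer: 558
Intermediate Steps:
Q(C) = 5 + C
F = -18 (F = -9*(5 - 3) = -9*2 = -18)
c(M, A) = -18
Z(z, X) = -X (Z(z, X) = X*(-2) + X = -2*X + X = -X)
18*(7 - 1*(-23)) + Z(1, c(H(4*3), 2)) = 18*(7 - 1*(-23)) - 1*(-18) = 18*(7 + 23) + 18 = 18*30 + 18 = 540 + 18 = 558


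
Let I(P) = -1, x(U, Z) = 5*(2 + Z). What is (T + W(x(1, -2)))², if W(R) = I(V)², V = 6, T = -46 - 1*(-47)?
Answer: 4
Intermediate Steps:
x(U, Z) = 10 + 5*Z
T = 1 (T = -46 + 47 = 1)
W(R) = 1 (W(R) = (-1)² = 1)
(T + W(x(1, -2)))² = (1 + 1)² = 2² = 4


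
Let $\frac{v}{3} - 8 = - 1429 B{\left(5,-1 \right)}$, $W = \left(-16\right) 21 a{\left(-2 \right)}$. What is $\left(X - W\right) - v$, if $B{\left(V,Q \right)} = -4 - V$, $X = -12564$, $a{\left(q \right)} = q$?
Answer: $-51843$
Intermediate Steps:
$W = 672$ ($W = \left(-16\right) 21 \left(-2\right) = \left(-336\right) \left(-2\right) = 672$)
$v = 38607$ ($v = 24 + 3 \left(- 1429 \left(-4 - 5\right)\right) = 24 + 3 \left(\left(-1429\right) \left(-9\right)\right) = 24 + 3 \cdot 12861 = 24 + 38583 = 38607$)
$\left(X - W\right) - v = \left(-12564 - 672\right) - 38607 = -13236 - 38607 = -51843$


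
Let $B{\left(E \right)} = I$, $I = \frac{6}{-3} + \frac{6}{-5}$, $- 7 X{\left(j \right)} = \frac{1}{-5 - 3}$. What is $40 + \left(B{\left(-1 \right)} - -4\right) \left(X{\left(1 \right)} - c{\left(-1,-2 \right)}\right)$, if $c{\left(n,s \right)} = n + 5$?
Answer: $\frac{2577}{70} \approx 36.814$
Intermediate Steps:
$c{\left(n,s \right)} = 5 + n$
$X{\left(j \right)} = \frac{1}{56}$ ($X{\left(j \right)} = - \frac{1}{7 \left(-5 - 3\right)} = - \frac{1}{7 \left(-8\right)} = \left(- \frac{1}{7}\right) \left(- \frac{1}{8}\right) = \frac{1}{56}$)
$I = - \frac{16}{5}$ ($I = 6 \left(- \frac{1}{3}\right) + 6 \left(- \frac{1}{5}\right) = -2 - \frac{6}{5} = - \frac{16}{5} \approx -3.2$)
$B{\left(E \right)} = - \frac{16}{5}$
$40 + \left(B{\left(-1 \right)} - -4\right) \left(X{\left(1 \right)} - c{\left(-1,-2 \right)}\right) = 40 + \left(- \frac{16}{5} - -4\right) \left(\frac{1}{56} - \left(5 - 1\right)\right) = 40 + \left(- \frac{16}{5} + 4\right) \left(\frac{1}{56} - 4\right) = 40 + \frac{4 \left(\frac{1}{56} - 4\right)}{5} = 40 + \frac{4}{5} \left(- \frac{223}{56}\right) = 40 - \frac{223}{70} = \frac{2577}{70}$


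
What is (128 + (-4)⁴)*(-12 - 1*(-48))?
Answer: 13824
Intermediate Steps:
(128 + (-4)⁴)*(-12 - 1*(-48)) = (128 + 256)*(-12 + 48) = 384*36 = 13824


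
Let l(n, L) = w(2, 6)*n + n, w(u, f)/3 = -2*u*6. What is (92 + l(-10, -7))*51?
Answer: 40902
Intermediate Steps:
w(u, f) = -36*u (w(u, f) = 3*(-2*u*6) = 3*(-12*u) = -36*u)
l(n, L) = -71*n (l(n, L) = (-36*2)*n + n = -72*n + n = -71*n)
(92 + l(-10, -7))*51 = (92 - 71*(-10))*51 = (92 + 710)*51 = 802*51 = 40902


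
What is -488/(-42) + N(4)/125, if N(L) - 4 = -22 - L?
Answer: 30038/2625 ≈ 11.443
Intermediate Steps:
N(L) = -18 - L (N(L) = 4 + (-22 - L) = -18 - L)
-488/(-42) + N(4)/125 = -488/(-42) + (-18 - 1*4)/125 = -488*(-1/42) + (-18 - 4)*(1/125) = 244/21 - 22*1/125 = 244/21 - 22/125 = 30038/2625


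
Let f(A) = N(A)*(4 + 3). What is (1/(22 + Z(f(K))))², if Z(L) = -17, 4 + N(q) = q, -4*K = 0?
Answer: 1/25 ≈ 0.040000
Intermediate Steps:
K = 0 (K = -¼*0 = 0)
N(q) = -4 + q
f(A) = -28 + 7*A (f(A) = (-4 + A)*(4 + 3) = (-4 + A)*7 = -28 + 7*A)
(1/(22 + Z(f(K))))² = (1/(22 - 17))² = (1/5)² = (⅕)² = 1/25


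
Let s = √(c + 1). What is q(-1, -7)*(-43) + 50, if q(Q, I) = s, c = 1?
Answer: 50 - 43*√2 ≈ -10.811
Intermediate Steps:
s = √2 (s = √(1 + 1) = √2 ≈ 1.4142)
q(Q, I) = √2
q(-1, -7)*(-43) + 50 = √2*(-43) + 50 = -43*√2 + 50 = 50 - 43*√2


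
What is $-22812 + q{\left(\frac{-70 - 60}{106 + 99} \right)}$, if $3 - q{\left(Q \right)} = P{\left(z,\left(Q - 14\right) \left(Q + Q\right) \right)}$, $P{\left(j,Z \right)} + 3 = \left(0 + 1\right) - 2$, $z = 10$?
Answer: $-22805$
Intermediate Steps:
$P{\left(j,Z \right)} = -4$ ($P{\left(j,Z \right)} = -3 + \left(\left(0 + 1\right) - 2\right) = -3 + \left(1 - 2\right) = -3 - 1 = -4$)
$q{\left(Q \right)} = 7$ ($q{\left(Q \right)} = 3 - -4 = 3 + 4 = 7$)
$-22812 + q{\left(\frac{-70 - 60}{106 + 99} \right)} = -22812 + 7 = -22805$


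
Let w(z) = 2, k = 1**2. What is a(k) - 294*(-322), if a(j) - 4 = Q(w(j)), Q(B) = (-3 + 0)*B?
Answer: 94666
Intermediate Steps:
k = 1
Q(B) = -3*B
a(j) = -2 (a(j) = 4 - 3*2 = 4 - 6 = -2)
a(k) - 294*(-322) = -2 - 294*(-322) = -2 + 94668 = 94666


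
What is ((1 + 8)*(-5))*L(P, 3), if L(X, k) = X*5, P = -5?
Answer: 1125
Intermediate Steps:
L(X, k) = 5*X
((1 + 8)*(-5))*L(P, 3) = ((1 + 8)*(-5))*(5*(-5)) = (9*(-5))*(-25) = -45*(-25) = 1125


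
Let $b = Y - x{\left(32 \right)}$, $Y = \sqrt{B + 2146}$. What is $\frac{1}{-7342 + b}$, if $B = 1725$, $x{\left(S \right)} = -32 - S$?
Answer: $- \frac{7278}{52965413} - \frac{7 \sqrt{79}}{52965413} \approx -0.00013858$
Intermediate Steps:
$Y = 7 \sqrt{79}$ ($Y = \sqrt{1725 + 2146} = \sqrt{3871} = 7 \sqrt{79} \approx 62.217$)
$b = 64 + 7 \sqrt{79}$ ($b = 7 \sqrt{79} - \left(-32 - 32\right) = 7 \sqrt{79} - -64 = 7 \sqrt{79} + 64 = 64 + 7 \sqrt{79} \approx 126.22$)
$\frac{1}{-7342 + b} = \frac{1}{-7342 + \left(64 + 7 \sqrt{79}\right)} = \frac{1}{-7278 + 7 \sqrt{79}}$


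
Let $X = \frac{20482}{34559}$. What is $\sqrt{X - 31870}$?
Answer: $\frac{8 i \sqrt{12137249162}}{4937} \approx 178.52 i$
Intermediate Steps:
$X = \frac{2926}{4937}$ ($X = 20482 \cdot \frac{1}{34559} = \frac{2926}{4937} \approx 0.59267$)
$\sqrt{X - 31870} = \sqrt{\frac{2926}{4937} - 31870} = \sqrt{- \frac{157339264}{4937}} = \frac{8 i \sqrt{12137249162}}{4937}$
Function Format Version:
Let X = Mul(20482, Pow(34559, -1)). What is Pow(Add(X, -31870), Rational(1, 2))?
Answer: Mul(Rational(8, 4937), I, Pow(12137249162, Rational(1, 2))) ≈ Mul(178.52, I)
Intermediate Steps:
X = Rational(2926, 4937) (X = Mul(20482, Rational(1, 34559)) = Rational(2926, 4937) ≈ 0.59267)
Pow(Add(X, -31870), Rational(1, 2)) = Pow(Add(Rational(2926, 4937), -31870), Rational(1, 2)) = Pow(Rational(-157339264, 4937), Rational(1, 2)) = Mul(Rational(8, 4937), I, Pow(12137249162, Rational(1, 2)))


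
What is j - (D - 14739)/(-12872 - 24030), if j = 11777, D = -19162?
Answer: 434560953/36902 ≈ 11776.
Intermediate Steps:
j - (D - 14739)/(-12872 - 24030) = 11777 - (-19162 - 14739)/(-12872 - 24030) = 11777 - (-33901)/(-36902) = 11777 - (-33901)*(-1)/36902 = 11777 - 1*33901/36902 = 11777 - 33901/36902 = 434560953/36902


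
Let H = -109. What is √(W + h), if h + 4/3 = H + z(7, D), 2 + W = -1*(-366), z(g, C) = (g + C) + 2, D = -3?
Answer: √2337/3 ≈ 16.114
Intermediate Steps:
z(g, C) = 2 + C + g (z(g, C) = (C + g) + 2 = 2 + C + g)
W = 364 (W = -2 - 1*(-366) = -2 + 366 = 364)
h = -313/3 (h = -4/3 + (-109 + (2 - 3 + 7)) = -4/3 + (-109 + 6) = -4/3 - 103 = -313/3 ≈ -104.33)
√(W + h) = √(364 - 313/3) = √(779/3) = √2337/3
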